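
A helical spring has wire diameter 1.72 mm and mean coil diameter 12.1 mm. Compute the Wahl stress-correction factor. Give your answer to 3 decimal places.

C = D/d = 12.1/1.72 = 7.0349
K_W = (4C−1)/(4C−4) + 0.615/C = 27.140/24.140 + 0.0874 = 1.2117

1.212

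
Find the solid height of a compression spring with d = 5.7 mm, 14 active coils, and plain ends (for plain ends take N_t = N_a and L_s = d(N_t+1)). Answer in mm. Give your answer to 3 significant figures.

85.5 mm

plain ends: N_t = N_a = 14
L_s = d·(N_t+1) = 5.7 × 15 = 85.5 mm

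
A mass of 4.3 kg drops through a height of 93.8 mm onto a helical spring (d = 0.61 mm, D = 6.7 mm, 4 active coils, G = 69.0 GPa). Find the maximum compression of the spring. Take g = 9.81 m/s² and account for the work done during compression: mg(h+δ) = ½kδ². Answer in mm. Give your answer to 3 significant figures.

k = Gd⁴/(8D³N_a) = (69.0×10³)(0.61⁴)/(8·6.7³·4) = 0.99265 N/mm
W = mg = 4.3 × 9.81 = 42.183 N
½kδ² − Wδ − Wh = 0 → δ = (W + √(W² + 2kWh))/k
δ = (42.183 + √(1779.4 + 7855.33))/0.99265 = (42.183 + 98.157)/0.99265 = 141.38 mm

141 mm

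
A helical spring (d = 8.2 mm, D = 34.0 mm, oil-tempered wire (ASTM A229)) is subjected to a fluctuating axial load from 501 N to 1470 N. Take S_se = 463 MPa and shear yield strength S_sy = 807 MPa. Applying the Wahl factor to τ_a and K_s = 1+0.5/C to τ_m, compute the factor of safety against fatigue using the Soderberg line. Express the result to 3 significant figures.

2.26

C = D/d = 34.0/8.2 = 4.1463; K_W = (4C−1)/(4C−4)+0.615/C = 1.3867; K_s = 1+0.5/C = 1.1206
F_a = (F_max−F_min)/2 = 484.5 N; F_m = (F_max+F_min)/2 = 985.5 N
τ_a = K_W·8F_aD/(πd³) = 1.3867 × 76.08 = 105.5 MPa
τ_m = K_s·8F_mD/(πd³) = 1.1206 × 154.75 = 173.41 MPa
Soderberg: 1/n_f = τ_a/S_se + τ_m/S_sy = 105.5/463 + 173.41/807 = 0.22786 + 0.21489 = 0.44275
n_f = 1/0.44275 = 2.259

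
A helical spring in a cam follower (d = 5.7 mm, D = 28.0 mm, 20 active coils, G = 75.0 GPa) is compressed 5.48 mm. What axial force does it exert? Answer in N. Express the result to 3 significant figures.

124 N

k = Gd⁴/(8D³N_a) = (75.0×10³)(5.7⁴)/(8·28.0³·20) = 22.541 N/mm
F = k·δ = 22.541 × 5.48 = 123.52 N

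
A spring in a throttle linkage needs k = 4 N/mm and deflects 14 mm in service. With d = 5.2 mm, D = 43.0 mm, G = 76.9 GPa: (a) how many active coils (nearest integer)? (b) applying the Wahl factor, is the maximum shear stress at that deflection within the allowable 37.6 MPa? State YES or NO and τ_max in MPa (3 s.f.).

N_a = Gd⁴/(8D³k) = (76.9×10³)(5.2⁴)/(8·43.0³·4) = 22.1 → N_a = 22
Actual rate k = Gd⁴/(8D³·22) = 4.0181 N/mm
Working load F = kδ = 4.0181·14 = 56.254 N
C = 43.0/5.2 = 8.2692; K_W = (4C−1)/(4C−4)+0.615/C = 1.1775
τ_max = K_W·8FD/(πd³) = 1.1775·43.807 = 51.585 MPa
τ_max > 37.6 MPa → exceeds allowable

(a) 22 coils; (b) NO, τ_max = 51.6 MPa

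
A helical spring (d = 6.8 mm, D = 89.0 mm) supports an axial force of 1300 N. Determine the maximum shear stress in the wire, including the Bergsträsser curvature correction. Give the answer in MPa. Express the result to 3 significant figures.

Spring index C = D/d = 89.0/6.8 = 13.0882
K_B = (4C+2)/(4C−3) = 54.353/49.353 = 1.1013
τ₀ = 8FD/(πd³) = 8·1300·89.0/(π·6.8³) = 925600/987.82 = 937.02 MPa
τ_max = K·τ₀ = 1.1013 × 937.02 = 1031.9 MPa

1030 MPa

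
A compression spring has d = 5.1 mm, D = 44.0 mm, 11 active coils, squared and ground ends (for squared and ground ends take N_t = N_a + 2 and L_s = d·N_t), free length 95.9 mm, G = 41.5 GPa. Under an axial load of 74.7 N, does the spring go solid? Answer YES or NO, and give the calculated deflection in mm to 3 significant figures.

NO, δ = 19.9 mm

k = Gd⁴/(8D³N_a) = (41.5×10³)(5.1⁴)/(8·44.0³·11) = 3.7453 N/mm
N_t = 13; L_s = 5.1·13 = 66.3 mm; δ_solid = L₀ − L_s = 95.9 − 66.3 = 29.6 mm
δ = F/k = 74.7/3.7453 = 19.945 mm
δ < δ_solid → spring does not go solid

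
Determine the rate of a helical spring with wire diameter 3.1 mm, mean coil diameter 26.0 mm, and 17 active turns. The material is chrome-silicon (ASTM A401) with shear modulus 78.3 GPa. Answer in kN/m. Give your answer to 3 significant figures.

3.03 kN/m

k = Gd⁴/(8D³N_a) = (78.3×10³ × 3.1⁴) / (8 × 26.0³ × 17)
  = 7.23117e+06 / 2.39034e+06 = 3.0252 N/mm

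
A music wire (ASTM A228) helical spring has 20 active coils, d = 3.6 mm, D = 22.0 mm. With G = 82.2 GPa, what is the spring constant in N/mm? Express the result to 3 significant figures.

8.10 N/mm

k = Gd⁴/(8D³N_a) = (82.2×10³ × 3.6⁴) / (8 × 22.0³ × 20)
  = 1.38064e+07 / 1.70368e+06 = 8.1039 N/mm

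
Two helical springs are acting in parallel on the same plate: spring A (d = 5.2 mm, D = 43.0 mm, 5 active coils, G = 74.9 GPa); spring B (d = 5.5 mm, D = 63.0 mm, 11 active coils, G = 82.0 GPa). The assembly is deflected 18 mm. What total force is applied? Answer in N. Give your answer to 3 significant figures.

k_A = Gd⁴/(8D³N_a) = (74.9×10³)(5.2⁴)/(8·43.0³·5) = 17.22 N/mm
k_B = Gd⁴/(8D³N_a) = (82.0×10³)(5.5⁴)/(8·63.0³·11) = 3.41 N/mm
Parallel: k_eq = 17.22 + 3.41 = 20.63 N/mm
F = k_eq·δ = 20.63·18 = 371.34 N

371 N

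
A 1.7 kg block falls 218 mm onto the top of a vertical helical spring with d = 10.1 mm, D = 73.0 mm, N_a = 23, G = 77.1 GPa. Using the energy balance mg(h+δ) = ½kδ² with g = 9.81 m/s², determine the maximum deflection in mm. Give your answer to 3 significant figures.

k = Gd⁴/(8D³N_a) = (77.1×10³)(10.1⁴)/(8·73.0³·23) = 11.209 N/mm
W = mg = 1.7 × 9.81 = 16.677 N
½kδ² − Wδ − Wh = 0 → δ = (W + √(W² + 2kWh))/k
δ = (16.677 + √(278.12 + 81500.1))/11.209 = (16.677 + 285.97)/11.209 = 27.001 mm

27.0 mm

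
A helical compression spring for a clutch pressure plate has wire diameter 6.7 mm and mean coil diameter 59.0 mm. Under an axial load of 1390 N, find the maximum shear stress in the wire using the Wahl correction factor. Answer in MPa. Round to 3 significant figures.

Spring index C = D/d = 59.0/6.7 = 8.8060
K_W = (4C−1)/(4C−4) + 0.615/C = 34.224/31.224 + 0.0698 = 1.1659
τ₀ = 8FD/(πd³) = 8·1390·59.0/(π·6.7³) = 656080/944.87 = 694.36 MPa
τ_max = K·τ₀ = 1.1659 × 694.36 = 809.56 MPa

810 MPa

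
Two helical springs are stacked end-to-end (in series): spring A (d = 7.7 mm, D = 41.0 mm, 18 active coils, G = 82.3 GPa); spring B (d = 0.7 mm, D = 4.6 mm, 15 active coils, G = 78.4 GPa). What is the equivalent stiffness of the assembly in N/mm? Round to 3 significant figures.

k_A = Gd⁴/(8D³N_a) = (82.3×10³)(7.7⁴)/(8·41.0³·18) = 29.151 N/mm
k_B = Gd⁴/(8D³N_a) = (78.4×10³)(0.7⁴)/(8·4.6³·15) = 1.6116 N/mm
Series: 1/k_eq = 1/29.151 + 1/1.6116 = 0.65481; k_eq = 1.5272 N/mm

1.53 N/mm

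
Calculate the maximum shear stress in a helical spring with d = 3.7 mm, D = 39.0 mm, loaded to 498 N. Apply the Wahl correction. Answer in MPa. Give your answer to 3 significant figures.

1110 MPa

Spring index C = D/d = 39.0/3.7 = 10.5405
K_W = (4C−1)/(4C−4) + 0.615/C = 41.162/38.162 + 0.0583 = 1.1370
τ₀ = 8FD/(πd³) = 8·498·39.0/(π·3.7³) = 155376/159.13 = 976.4 MPa
τ_max = K·τ₀ = 1.1370 × 976.4 = 1110.1 MPa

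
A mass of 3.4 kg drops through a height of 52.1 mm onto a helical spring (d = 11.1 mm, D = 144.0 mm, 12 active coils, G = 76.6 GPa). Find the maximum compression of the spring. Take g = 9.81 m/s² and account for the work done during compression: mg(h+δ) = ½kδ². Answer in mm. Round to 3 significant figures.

38.6 mm

k = Gd⁴/(8D³N_a) = (76.6×10³)(11.1⁴)/(8·144.0³·12) = 4.0566 N/mm
W = mg = 3.4 × 9.81 = 33.354 N
½kδ² − Wδ − Wh = 0 → δ = (W + √(W² + 2kWh))/k
δ = (33.354 + √(1112.5 + 14098.7))/4.0566 = (33.354 + 123.33)/4.0566 = 38.625 mm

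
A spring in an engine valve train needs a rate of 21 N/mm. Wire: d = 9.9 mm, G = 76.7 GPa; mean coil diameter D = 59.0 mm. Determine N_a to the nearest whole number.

21

N_a = Gd⁴/(8D³k) = (76.7×10³ × 9.9⁴)/(8 × 59.0³ × 21)
    = 7.36777e+08 / 3.45037e+07 = 21.35 → 21 coils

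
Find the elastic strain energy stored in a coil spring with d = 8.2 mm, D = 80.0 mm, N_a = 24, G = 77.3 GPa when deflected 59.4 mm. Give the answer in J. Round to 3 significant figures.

6.27 J

k = Gd⁴/(8D³N_a) = (77.3×10³)(8.2⁴)/(8·80.0³·24) = 3.5552 N/mm
U = ½kδ² = 0.5 × 3.5552 × 59.4² = 6272 N·mm = 6.272 J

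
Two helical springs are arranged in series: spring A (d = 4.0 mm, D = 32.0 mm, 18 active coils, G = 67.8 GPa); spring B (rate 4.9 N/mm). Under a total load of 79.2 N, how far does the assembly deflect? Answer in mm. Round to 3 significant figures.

37.7 mm

k_A = Gd⁴/(8D³N_a) = (67.8×10³)(4.0⁴)/(8·32.0³·18) = 3.6784 N/mm
Series: 1/k_eq = 1/3.6784 + 1/4.9 = 0.47594; k_eq = 2.1011 N/mm
δ = F/k_eq = 79.2/2.1011 = 37.694 mm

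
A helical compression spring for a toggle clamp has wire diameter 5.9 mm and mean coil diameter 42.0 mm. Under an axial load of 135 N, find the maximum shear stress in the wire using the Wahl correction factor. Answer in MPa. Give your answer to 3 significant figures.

Spring index C = D/d = 42.0/5.9 = 7.1186
K_W = (4C−1)/(4C−4) + 0.615/C = 27.475/24.475 + 0.0864 = 1.2090
τ₀ = 8FD/(πd³) = 8·135·42.0/(π·5.9³) = 45360/645.22 = 70.302 MPa
τ_max = K·τ₀ = 1.2090 × 70.302 = 84.993 MPa

85.0 MPa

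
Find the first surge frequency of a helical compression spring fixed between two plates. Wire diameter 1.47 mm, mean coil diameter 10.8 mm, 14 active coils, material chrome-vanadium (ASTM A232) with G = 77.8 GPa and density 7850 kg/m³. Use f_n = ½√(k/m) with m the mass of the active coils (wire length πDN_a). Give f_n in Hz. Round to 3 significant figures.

k = Gd⁴/(8D³N_a) = (77.8×10³)(1.47⁴)/(8·10.8³·14) = 2.5749 N/mm = 2574.9 N/m
Wire length L = πDN_a = π·10.8·14 = 475.01 mm
m = ρ·(πd²/4)·L = 7850 × 1.6972×10⁻⁶ m² × 0.47501 m = 0.0063284 kg
f_n = ½√(k/m) = 0.5·√(2574.9/0.0063284) = 0.5·√(4.0688e+05) = 318.93 Hz

319 Hz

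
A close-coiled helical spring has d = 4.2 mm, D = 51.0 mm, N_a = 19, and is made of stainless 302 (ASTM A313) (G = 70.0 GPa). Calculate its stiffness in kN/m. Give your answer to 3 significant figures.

k = Gd⁴/(8D³N_a) = (70.0×10³ × 4.2⁴) / (8 × 51.0³ × 19)
  = 2.17819e+07 / 2.0163e+07 = 1.0803 N/mm

1.08 kN/m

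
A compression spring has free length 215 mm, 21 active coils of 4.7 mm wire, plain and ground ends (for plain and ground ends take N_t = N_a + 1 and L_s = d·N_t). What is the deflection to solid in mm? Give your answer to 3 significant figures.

112 mm

N_t = 22; L_s = 4.7·22 = 103.4 mm
δ_solid = L₀ − L_s = 215 − 103.4 = 111.6 mm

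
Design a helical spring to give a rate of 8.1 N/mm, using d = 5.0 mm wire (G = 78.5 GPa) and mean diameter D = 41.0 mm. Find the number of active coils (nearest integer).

11

N_a = Gd⁴/(8D³k) = (78.5×10³ × 5.0⁴)/(8 × 41.0³ × 8.1)
    = 4.90625e+07 / 4.46608e+06 = 10.99 → 11 coils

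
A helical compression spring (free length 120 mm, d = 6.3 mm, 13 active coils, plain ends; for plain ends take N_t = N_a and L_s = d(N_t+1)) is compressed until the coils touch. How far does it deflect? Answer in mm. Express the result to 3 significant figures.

31.8 mm

N_t = 13; L_s = 6.3·14 = 88.2 mm
δ_solid = L₀ − L_s = 120 − 88.2 = 31.8 mm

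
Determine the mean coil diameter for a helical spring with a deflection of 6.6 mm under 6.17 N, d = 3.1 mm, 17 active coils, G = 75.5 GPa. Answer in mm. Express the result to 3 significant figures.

Required rate k = F/δ = 6.17/6.6 = 0.93485 N/mm
D = (Gd⁴/(8N_a·k))^(1/3) = (75.5×10³·3.1⁴/(8·17·0.93485))^(1/3)
  = (54842)^(1/3) = 37.9931 mm

38.0 mm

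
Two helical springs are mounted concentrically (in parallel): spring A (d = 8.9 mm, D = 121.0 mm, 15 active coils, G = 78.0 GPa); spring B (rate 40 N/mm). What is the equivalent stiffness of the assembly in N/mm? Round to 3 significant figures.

k_A = Gd⁴/(8D³N_a) = (78.0×10³)(8.9⁴)/(8·121.0³·15) = 2.3021 N/mm
Parallel: k_eq = 2.3021 + 40 = 42.302 N/mm

42.3 N/mm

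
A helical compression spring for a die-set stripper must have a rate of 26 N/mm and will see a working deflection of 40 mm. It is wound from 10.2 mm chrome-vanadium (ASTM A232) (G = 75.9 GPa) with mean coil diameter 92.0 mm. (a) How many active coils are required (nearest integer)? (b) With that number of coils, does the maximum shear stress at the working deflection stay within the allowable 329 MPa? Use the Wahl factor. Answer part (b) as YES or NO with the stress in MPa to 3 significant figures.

(a) 5 coils; (b) YES, τ_max = 271 MPa

N_a = Gd⁴/(8D³k) = (75.9×10³)(10.2⁴)/(8·92.0³·26) = 5.072 → N_a = 5
Actual rate k = Gd⁴/(8D³·5) = 26.377 N/mm
Working load F = kδ = 26.377·40 = 1055.1 N
C = 92.0/10.2 = 9.0196; K_W = (4C−1)/(4C−4)+0.615/C = 1.1617
τ_max = K_W·8FD/(πd³) = 1.1617·232.92 = 270.58 MPa
τ_max ≤ 329 MPa → acceptable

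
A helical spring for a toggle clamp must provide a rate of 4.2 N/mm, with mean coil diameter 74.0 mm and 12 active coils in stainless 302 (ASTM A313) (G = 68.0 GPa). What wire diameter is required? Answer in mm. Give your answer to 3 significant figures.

d = (8D³N_a·k / G)^(1/4) = (8·74.0³·12·4.2 / (68.0×10³))^0.25
  = (2402.7)^0.25 = 7.0013 mm

7.00 mm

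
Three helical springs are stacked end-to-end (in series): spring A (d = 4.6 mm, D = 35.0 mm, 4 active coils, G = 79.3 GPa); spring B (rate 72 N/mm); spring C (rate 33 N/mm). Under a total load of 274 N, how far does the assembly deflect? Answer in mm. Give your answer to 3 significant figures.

22.7 mm

k_A = Gd⁴/(8D³N_a) = (79.3×10³)(4.6⁴)/(8·35.0³·4) = 25.879 N/mm
Series: 1/k_eq = 1/25.879 + 1/72 + 1/33 = 0.082833; k_eq = 12.072 N/mm
δ = F/k_eq = 274/12.072 = 22.696 mm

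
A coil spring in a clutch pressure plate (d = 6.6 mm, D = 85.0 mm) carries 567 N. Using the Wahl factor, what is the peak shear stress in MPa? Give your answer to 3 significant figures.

474 MPa

Spring index C = D/d = 85.0/6.6 = 12.8788
K_W = (4C−1)/(4C−4) + 0.615/C = 50.515/47.515 + 0.0478 = 1.1109
τ₀ = 8FD/(πd³) = 8·567·85.0/(π·6.6³) = 385560/903.2 = 426.88 MPa
τ_max = K·τ₀ = 1.1109 × 426.88 = 474.22 MPa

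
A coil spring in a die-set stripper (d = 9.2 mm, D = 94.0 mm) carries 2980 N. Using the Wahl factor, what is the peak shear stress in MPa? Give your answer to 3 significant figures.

Spring index C = D/d = 94.0/9.2 = 10.2174
K_W = (4C−1)/(4C−4) + 0.615/C = 39.870/36.870 + 0.0602 = 1.1416
τ₀ = 8FD/(πd³) = 8·2980·94.0/(π·9.2³) = 2.24096e+06/2446.3 = 916.05 MPa
τ_max = K·τ₀ = 1.1416 × 916.05 = 1045.7 MPa

1050 MPa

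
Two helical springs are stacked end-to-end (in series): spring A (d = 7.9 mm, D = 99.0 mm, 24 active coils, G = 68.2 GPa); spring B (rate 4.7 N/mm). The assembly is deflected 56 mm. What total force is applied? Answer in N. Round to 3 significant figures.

61.3 N

k_A = Gd⁴/(8D³N_a) = (68.2×10³)(7.9⁴)/(8·99.0³·24) = 1.4259 N/mm
Series: 1/k_eq = 1/1.4259 + 1/4.7 = 0.91408; k_eq = 1.094 N/mm
F = k_eq·δ = 1.094·56 = 61.264 N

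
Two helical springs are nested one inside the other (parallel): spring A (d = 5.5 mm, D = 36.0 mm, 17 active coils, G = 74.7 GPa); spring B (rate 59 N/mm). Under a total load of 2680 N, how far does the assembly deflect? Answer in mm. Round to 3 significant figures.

k_A = Gd⁴/(8D³N_a) = (74.7×10³)(5.5⁴)/(8·36.0³·17) = 10.773 N/mm
Parallel: k_eq = 10.773 + 59 = 69.773 N/mm
δ = F/k_eq = 2680/69.773 = 38.41 mm

38.4 mm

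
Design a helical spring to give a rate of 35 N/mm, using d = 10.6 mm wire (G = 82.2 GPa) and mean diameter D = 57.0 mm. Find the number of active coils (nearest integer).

20

N_a = Gd⁴/(8D³k) = (82.2×10³ × 10.6⁴)/(8 × 57.0³ × 35)
    = 1.03776e+09 / 5.1854e+07 = 20.01 → 20 coils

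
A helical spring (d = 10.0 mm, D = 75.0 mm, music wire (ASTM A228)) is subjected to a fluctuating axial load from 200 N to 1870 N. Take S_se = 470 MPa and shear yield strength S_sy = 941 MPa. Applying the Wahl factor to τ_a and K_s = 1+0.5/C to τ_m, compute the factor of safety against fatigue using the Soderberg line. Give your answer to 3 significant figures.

1.59

C = D/d = 75.0/10.0 = 7.5000; K_W = (4C−1)/(4C−4)+0.615/C = 1.1974; K_s = 1+0.5/C = 1.0667
F_a = (F_max−F_min)/2 = 835 N; F_m = (F_max+F_min)/2 = 1035 N
τ_a = K_W·8F_aD/(πd³) = 1.1974 × 159.47 = 190.95 MPa
τ_m = K_s·8F_mD/(πd³) = 1.0667 × 197.67 = 210.85 MPa
Soderberg: 1/n_f = τ_a/S_se + τ_m/S_sy = 190.95/470 + 210.85/941 = 0.40628 + 0.22407 = 0.63035
n_f = 1/0.63035 = 1.586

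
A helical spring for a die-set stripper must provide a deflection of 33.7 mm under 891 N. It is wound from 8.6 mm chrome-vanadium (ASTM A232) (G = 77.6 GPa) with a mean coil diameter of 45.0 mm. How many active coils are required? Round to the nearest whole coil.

22

Required rate k = F/δ = 891/33.7 = 26.439 N/mm
N_a = Gd⁴/(8D³k) = (77.6×10³ × 8.6⁴)/(8 × 45.0³ × 26.439)
    = 4.24478e+08 / 1.92742e+07 = 22.02 → 22 coils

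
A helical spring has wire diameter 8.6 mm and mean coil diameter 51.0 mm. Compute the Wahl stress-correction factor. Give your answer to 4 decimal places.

1.2558

C = D/d = 51.0/8.6 = 5.9302
K_W = (4C−1)/(4C−4) + 0.615/C = 22.721/19.721 + 0.1037 = 1.2558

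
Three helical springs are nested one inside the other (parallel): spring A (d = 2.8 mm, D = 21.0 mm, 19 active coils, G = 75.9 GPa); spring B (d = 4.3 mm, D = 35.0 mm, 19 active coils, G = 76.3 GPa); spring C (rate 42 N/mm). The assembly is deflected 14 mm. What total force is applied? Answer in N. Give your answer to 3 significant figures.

690 N

k_A = Gd⁴/(8D³N_a) = (75.9×10³)(2.8⁴)/(8·21.0³·19) = 3.3142 N/mm
k_B = Gd⁴/(8D³N_a) = (76.3×10³)(4.3⁴)/(8·35.0³·19) = 4.0027 N/mm
Parallel: k_eq = 3.3142 + 4.0027 + 42 = 49.317 N/mm
F = k_eq·δ = 49.317·14 = 690.44 N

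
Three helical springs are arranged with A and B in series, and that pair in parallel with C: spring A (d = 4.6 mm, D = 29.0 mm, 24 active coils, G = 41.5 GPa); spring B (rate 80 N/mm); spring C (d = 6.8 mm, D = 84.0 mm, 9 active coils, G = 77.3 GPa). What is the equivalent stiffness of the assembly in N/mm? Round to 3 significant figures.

7.65 N/mm

k_A = Gd⁴/(8D³N_a) = (41.5×10³)(4.6⁴)/(8·29.0³·24) = 3.9681 N/mm
k_C = Gd⁴/(8D³N_a) = (77.3×10³)(6.8⁴)/(8·84.0³·9) = 3.873 N/mm
Springs A,B series: k_AB = 1/(1/3.9681+1/80) = 3.7806 N/mm; parallel with C: k_eq = 3.7806+3.873 = 7.6536 N/mm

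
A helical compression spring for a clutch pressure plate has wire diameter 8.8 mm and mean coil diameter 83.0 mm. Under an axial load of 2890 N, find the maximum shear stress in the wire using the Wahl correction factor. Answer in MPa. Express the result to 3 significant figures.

1030 MPa

Spring index C = D/d = 83.0/8.8 = 9.4318
K_W = (4C−1)/(4C−4) + 0.615/C = 36.727/33.727 + 0.0652 = 1.1542
τ₀ = 8FD/(πd³) = 8·2890·83.0/(π·8.8³) = 1.91896e+06/2140.9 = 896.33 MPa
τ_max = K·τ₀ = 1.1542 × 896.33 = 1034.5 MPa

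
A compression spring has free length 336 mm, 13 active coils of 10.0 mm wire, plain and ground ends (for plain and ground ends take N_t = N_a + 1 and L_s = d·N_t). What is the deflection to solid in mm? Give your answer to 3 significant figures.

196 mm

N_t = 14; L_s = 10.0·14 = 140 mm
δ_solid = L₀ − L_s = 336 − 140 = 196 mm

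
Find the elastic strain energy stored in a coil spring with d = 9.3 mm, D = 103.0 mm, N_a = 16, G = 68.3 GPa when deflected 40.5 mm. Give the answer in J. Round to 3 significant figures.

3.00 J

k = Gd⁴/(8D³N_a) = (68.3×10³)(9.3⁴)/(8·103.0³·16) = 3.6528 N/mm
U = ½kδ² = 0.5 × 3.6528 × 40.5² = 2995.8 N·mm = 2.9958 J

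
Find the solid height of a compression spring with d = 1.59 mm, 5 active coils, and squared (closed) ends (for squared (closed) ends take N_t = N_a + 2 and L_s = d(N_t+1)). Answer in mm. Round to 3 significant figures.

squared (closed) ends: N_t = N_a + 2 = 5 + 2 = 7
L_s = d·(N_t+1) = 1.59 × 8 = 12.72 mm

12.7 mm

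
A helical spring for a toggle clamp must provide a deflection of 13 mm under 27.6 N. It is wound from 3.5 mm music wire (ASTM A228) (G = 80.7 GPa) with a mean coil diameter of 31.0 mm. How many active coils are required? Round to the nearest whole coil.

24

Required rate k = F/δ = 27.6/13 = 2.1231 N/mm
N_a = Gd⁴/(8D³k) = (80.7×10³ × 3.5⁴)/(8 × 31.0³ × 2.1231)
    = 1.211e+07 / 505989 = 23.93 → 24 coils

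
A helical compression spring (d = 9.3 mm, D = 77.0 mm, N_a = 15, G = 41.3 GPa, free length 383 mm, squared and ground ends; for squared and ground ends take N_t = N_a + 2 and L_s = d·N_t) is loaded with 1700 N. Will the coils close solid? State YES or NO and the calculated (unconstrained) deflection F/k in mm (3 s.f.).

k = Gd⁴/(8D³N_a) = (41.3×10³)(9.3⁴)/(8·77.0³·15) = 5.6393 N/mm
N_t = 17; L_s = 9.3·17 = 158.1 mm; δ_solid = L₀ − L_s = 383 − 158.1 = 224.9 mm
δ = F/k = 1700/5.6393 = 301.45 mm
δ ≥ δ_solid → spring goes solid

YES, δ = 301 mm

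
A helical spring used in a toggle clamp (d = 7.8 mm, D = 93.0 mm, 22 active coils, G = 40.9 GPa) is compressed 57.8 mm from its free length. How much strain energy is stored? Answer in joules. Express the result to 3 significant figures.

k = Gd⁴/(8D³N_a) = (40.9×10³)(7.8⁴)/(8·93.0³·22) = 1.0694 N/mm
U = ½kδ² = 0.5 × 1.0694 × 57.8² = 1786.3 N·mm = 1.7863 J

1.79 J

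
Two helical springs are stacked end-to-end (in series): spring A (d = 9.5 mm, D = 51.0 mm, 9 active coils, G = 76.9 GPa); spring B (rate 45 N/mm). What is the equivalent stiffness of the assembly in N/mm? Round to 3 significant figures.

k_A = Gd⁴/(8D³N_a) = (76.9×10³)(9.5⁴)/(8·51.0³·9) = 65.581 N/mm
Series: 1/k_eq = 1/65.581 + 1/45 = 0.037471; k_eq = 26.688 N/mm

26.7 N/mm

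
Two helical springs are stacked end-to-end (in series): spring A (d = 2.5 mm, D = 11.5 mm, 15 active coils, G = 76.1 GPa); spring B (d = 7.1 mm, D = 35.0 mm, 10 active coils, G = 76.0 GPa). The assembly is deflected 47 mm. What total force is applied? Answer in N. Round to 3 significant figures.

594 N

k_A = Gd⁴/(8D³N_a) = (76.1×10³)(2.5⁴)/(8·11.5³·15) = 16.288 N/mm
k_B = Gd⁴/(8D³N_a) = (76.0×10³)(7.1⁴)/(8·35.0³·10) = 56.306 N/mm
Series: 1/k_eq = 1/16.288 + 1/56.306 = 0.079155; k_eq = 12.633 N/mm
F = k_eq·δ = 12.633·47 = 593.77 N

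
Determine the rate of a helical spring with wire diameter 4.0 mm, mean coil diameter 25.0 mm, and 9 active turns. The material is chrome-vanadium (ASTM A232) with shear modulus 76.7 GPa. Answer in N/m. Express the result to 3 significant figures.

17500 N/m

k = Gd⁴/(8D³N_a) = (76.7×10³ × 4.0⁴) / (8 × 25.0³ × 9)
  = 1.96352e+07 / 1.125e+06 = 17.454 N/mm = 17454 N/m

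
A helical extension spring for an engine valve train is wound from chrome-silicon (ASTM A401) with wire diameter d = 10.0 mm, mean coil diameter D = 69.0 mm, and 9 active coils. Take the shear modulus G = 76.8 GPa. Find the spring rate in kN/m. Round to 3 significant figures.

k = Gd⁴/(8D³N_a) = (76.8×10³ × 10.0⁴) / (8 × 69.0³ × 9)
  = 7.68e+08 / 2.36526e+07 = 32.47 N/mm

32.5 kN/m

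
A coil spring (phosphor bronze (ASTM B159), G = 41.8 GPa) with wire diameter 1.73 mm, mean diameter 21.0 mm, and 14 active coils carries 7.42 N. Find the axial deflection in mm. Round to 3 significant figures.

k = Gd⁴/(8D³N_a) = (41.8×10³)(1.73⁴)/(8·21.0³·14) = 0.36098 N/mm
δ = F/k = 7.42 / 0.36098 = 20.555 mm

20.6 mm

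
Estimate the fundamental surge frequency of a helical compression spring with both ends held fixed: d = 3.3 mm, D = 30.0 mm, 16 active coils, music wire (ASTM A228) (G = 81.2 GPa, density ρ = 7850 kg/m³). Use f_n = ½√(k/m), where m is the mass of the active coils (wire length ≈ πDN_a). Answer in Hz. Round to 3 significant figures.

82.9 Hz

k = Gd⁴/(8D³N_a) = (81.2×10³)(3.3⁴)/(8·30.0³·16) = 2.7864 N/mm = 2786.4 N/m
Wire length L = πDN_a = π·30.0·16 = 1508 mm
m = ρ·(πd²/4)·L = 7850 × 8.553×10⁻⁶ m² × 1.508 m = 0.10125 kg
f_n = ½√(k/m) = 0.5·√(2786.4/0.10125) = 0.5·√(27521) = 82.947 Hz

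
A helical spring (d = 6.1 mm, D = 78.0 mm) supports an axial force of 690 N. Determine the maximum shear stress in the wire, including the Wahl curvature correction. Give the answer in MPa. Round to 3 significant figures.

Spring index C = D/d = 78.0/6.1 = 12.7869
K_W = (4C−1)/(4C−4) + 0.615/C = 50.148/47.148 + 0.0481 = 1.1117
τ₀ = 8FD/(πd³) = 8·690·78.0/(π·6.1³) = 430560/713.08 = 603.8 MPa
τ_max = K·τ₀ = 1.1117 × 603.8 = 671.26 MPa

671 MPa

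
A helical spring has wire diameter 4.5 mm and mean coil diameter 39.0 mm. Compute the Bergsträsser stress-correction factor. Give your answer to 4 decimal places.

1.1579

C = D/d = 39.0/4.5 = 8.6667
K_B = (4C+2)/(4C−3) = 36.667/31.667 = 1.1579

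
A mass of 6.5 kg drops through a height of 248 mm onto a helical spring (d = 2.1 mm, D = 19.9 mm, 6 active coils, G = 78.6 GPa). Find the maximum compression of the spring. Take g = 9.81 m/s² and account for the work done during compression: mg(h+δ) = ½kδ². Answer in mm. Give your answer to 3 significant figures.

k = Gd⁴/(8D³N_a) = (78.6×10³)(2.1⁴)/(8·19.9³·6) = 4.0411 N/mm
W = mg = 6.5 × 9.81 = 63.765 N
½kδ² − Wδ − Wh = 0 → δ = (W + √(W² + 2kWh))/k
δ = (63.765 + √(4066 + 127810))/4.0411 = (63.765 + 363.15)/4.0411 = 105.64 mm

106 mm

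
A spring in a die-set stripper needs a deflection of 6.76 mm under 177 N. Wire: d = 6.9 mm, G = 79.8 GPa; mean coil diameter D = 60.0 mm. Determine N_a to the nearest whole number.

4

Required rate k = F/δ = 177/6.76 = 26.183 N/mm
N_a = Gd⁴/(8D³k) = (79.8×10³ × 6.9⁴)/(8 × 60.0³ × 26.183)
    = 1.80884e+08 / 4.5245e+07 = 3.998 → 4 coils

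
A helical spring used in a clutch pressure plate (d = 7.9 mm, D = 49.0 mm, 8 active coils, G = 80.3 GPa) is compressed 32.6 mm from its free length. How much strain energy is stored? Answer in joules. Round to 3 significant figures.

22.1 J

k = Gd⁴/(8D³N_a) = (80.3×10³)(7.9⁴)/(8·49.0³·8) = 41.539 N/mm
U = ½kδ² = 0.5 × 41.539 × 32.6² = 22073 N·mm = 22.073 J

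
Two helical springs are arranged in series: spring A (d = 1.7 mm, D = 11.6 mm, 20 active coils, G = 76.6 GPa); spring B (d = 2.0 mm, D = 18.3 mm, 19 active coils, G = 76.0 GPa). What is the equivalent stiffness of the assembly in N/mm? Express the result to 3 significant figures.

k_A = Gd⁴/(8D³N_a) = (76.6×10³)(1.7⁴)/(8·11.6³·20) = 2.5617 N/mm
k_B = Gd⁴/(8D³N_a) = (76.0×10³)(2.0⁴)/(8·18.3³·19) = 1.3054 N/mm
Series: 1/k_eq = 1/2.5617 + 1/1.3054 = 1.1564; k_eq = 0.86473 N/mm

0.865 N/mm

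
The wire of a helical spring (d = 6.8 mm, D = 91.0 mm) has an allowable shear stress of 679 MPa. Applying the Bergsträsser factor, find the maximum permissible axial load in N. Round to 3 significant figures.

C = D/d = 91.0/6.8 = 13.3824
K_B = (4C+2)/(4C−3) = 55.529/50.529 = 1.0990
τ_max = K·8FD/(πd³) → F_max = τ_allow·πd³/(8DK)
F_max = 679·π·6.8³/(8·91.0·1.0990) = 6.7073e+05/800.04 = 838.37 N

838 N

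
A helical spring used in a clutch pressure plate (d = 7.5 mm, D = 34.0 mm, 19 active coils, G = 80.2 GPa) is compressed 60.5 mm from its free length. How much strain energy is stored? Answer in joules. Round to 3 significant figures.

k = Gd⁴/(8D³N_a) = (80.2×10³)(7.5⁴)/(8·34.0³·19) = 42.476 N/mm
U = ½kδ² = 0.5 × 42.476 × 60.5² = 77736 N·mm = 77.736 J

77.7 J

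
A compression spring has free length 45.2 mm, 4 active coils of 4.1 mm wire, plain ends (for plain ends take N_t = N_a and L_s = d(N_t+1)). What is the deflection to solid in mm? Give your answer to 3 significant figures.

24.7 mm

N_t = 4; L_s = 4.1·5 = 20.5 mm
δ_solid = L₀ − L_s = 45.2 − 20.5 = 24.7 mm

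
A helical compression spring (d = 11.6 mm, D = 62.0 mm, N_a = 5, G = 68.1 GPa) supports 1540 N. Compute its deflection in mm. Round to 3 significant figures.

11.9 mm

k = Gd⁴/(8D³N_a) = (68.1×10³)(11.6⁴)/(8·62.0³·5) = 129.34 N/mm
δ = F/k = 1540 / 129.34 = 11.906 mm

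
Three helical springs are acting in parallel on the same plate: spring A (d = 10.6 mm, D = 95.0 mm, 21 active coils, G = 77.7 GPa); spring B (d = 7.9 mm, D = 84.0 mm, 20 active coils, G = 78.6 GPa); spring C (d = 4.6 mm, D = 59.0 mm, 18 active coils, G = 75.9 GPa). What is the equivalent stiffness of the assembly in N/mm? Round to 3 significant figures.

k_A = Gd⁴/(8D³N_a) = (77.7×10³)(10.6⁴)/(8·95.0³·21) = 6.8103 N/mm
k_B = Gd⁴/(8D³N_a) = (78.6×10³)(7.9⁴)/(8·84.0³·20) = 3.2283 N/mm
k_C = Gd⁴/(8D³N_a) = (75.9×10³)(4.6⁴)/(8·59.0³·18) = 1.1491 N/mm
Parallel: k_eq = 6.8103 + 3.2283 + 1.1491 = 11.188 N/mm

11.2 N/mm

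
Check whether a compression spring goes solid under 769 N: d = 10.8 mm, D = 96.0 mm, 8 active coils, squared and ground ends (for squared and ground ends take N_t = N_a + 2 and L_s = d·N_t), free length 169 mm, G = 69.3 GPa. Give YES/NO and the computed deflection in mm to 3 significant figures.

NO, δ = 46.2 mm

k = Gd⁴/(8D³N_a) = (69.3×10³)(10.8⁴)/(8·96.0³·8) = 16.651 N/mm
N_t = 10; L_s = 10.8·10 = 108 mm; δ_solid = L₀ − L_s = 169 − 108 = 61 mm
δ = F/k = 769/16.651 = 46.184 mm
δ < δ_solid → spring does not go solid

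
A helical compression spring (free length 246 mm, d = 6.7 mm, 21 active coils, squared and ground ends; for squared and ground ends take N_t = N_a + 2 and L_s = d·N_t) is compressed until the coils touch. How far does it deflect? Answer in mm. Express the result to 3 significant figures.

91.9 mm

N_t = 23; L_s = 6.7·23 = 154.1 mm
δ_solid = L₀ − L_s = 246 − 154.1 = 91.9 mm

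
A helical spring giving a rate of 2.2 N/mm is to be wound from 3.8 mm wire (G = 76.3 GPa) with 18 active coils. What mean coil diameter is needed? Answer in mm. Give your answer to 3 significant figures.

36.9 mm

D = (Gd⁴/(8N_a·k))^(1/3) = (76.3×10³·3.8⁴/(8·18·2.2))^(1/3)
  = (50219.7)^(1/3) = 36.8942 mm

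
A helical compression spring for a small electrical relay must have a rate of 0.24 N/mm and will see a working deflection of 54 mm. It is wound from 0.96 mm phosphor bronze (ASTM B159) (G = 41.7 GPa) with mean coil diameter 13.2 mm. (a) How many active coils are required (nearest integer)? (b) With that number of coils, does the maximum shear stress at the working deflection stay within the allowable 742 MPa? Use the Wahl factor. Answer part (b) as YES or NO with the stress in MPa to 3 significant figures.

(a) 8 coils; (b) YES, τ_max = 545 MPa

N_a = Gd⁴/(8D³k) = (41.7×10³)(0.96⁴)/(8·13.2³·0.24) = 8.02 → N_a = 8
Actual rate k = Gd⁴/(8D³·8) = 0.24061 N/mm
Working load F = kδ = 0.24061·54 = 12.993 N
C = 13.2/0.96 = 13.7500; K_W = (4C−1)/(4C−4)+0.615/C = 1.1036
τ_max = K_W·8FD/(πd³) = 1.1036·493.64 = 544.76 MPa
τ_max ≤ 742 MPa → acceptable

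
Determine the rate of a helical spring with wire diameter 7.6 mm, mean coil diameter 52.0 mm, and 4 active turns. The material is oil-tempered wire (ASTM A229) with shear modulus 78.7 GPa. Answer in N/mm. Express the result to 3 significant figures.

k = Gd⁴/(8D³N_a) = (78.7×10³ × 7.6⁴) / (8 × 52.0³ × 4)
  = 2.6256e+08 / 4.49946e+06 = 58.354 N/mm

58.4 N/mm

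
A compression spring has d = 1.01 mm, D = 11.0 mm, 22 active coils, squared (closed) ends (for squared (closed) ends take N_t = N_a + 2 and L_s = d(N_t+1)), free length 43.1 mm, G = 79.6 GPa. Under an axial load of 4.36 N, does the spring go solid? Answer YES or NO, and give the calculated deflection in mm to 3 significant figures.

NO, δ = 12.3 mm

k = Gd⁴/(8D³N_a) = (79.6×10³)(1.01⁴)/(8·11.0³·22) = 0.3536 N/mm
N_t = 24; L_s = 1.01·25 = 25.25 mm; δ_solid = L₀ − L_s = 43.1 − 25.25 = 17.85 mm
δ = F/k = 4.36/0.3536 = 12.33 mm
δ < δ_solid → spring does not go solid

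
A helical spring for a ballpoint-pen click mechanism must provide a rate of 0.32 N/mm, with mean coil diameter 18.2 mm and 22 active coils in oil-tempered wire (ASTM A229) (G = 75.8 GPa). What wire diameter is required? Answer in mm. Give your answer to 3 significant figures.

d = (8D³N_a·k / G)^(1/4) = (8·18.2³·22·0.32 / (75.8×10³))^0.25
  = (4.4793)^0.25 = 1.4548 mm

1.45 mm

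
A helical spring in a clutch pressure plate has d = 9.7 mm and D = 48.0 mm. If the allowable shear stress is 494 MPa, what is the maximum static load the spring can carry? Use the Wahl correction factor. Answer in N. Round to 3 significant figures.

C = D/d = 48.0/9.7 = 4.9485
K_W = (4C−1)/(4C−4) + 0.615/C = 18.794/15.794 + 0.1243 = 1.3142
τ_max = K·8FD/(πd³) → F_max = τ_allow·πd³/(8DK)
F_max = 494·π·9.7³/(8·48.0·1.3142) = 1.4164e+06/504.66 = 2806.7 N

2810 N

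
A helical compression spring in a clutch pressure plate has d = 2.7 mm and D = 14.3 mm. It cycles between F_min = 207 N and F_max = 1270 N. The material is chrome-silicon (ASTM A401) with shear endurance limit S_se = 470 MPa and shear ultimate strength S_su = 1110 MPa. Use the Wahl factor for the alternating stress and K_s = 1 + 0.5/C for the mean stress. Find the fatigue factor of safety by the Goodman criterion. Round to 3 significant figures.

0.247

C = D/d = 14.3/2.7 = 5.2963; K_W = (4C−1)/(4C−4)+0.615/C = 1.2907; K_s = 1+0.5/C = 1.0944
F_a = (F_max−F_min)/2 = 531.5 N; F_m = (F_max+F_min)/2 = 738.5 N
τ_a = K_W·8F_aD/(πd³) = 1.2907 × 983.3 = 1269.1 MPa
τ_m = K_s·8F_mD/(πd³) = 1.0944 × 1366.3 = 1495.2 MPa
Goodman: 1/n_f = τ_a/S_se + τ_m/S_su = 1269.1/470 + 1495.2/1110 = 2.70030 + 1.34707 = 4.0474
n_f = 1/4.0474 = 0.2471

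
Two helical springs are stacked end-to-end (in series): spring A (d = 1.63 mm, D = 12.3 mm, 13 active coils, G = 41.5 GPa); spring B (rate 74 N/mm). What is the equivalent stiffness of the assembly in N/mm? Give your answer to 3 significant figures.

k_A = Gd⁴/(8D³N_a) = (41.5×10³)(1.63⁴)/(8·12.3³·13) = 1.5137 N/mm
Series: 1/k_eq = 1/1.5137 + 1/74 = 0.67413; k_eq = 1.4834 N/mm

1.48 N/mm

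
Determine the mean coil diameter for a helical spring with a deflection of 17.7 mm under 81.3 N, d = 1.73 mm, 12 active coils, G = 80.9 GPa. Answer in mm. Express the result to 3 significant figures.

11.8 mm

Required rate k = F/δ = 81.3/17.7 = 4.5932 N/mm
D = (Gd⁴/(8N_a·k))^(1/3) = (80.9×10³·1.73⁴/(8·12·4.5932))^(1/3)
  = (1643.4)^(1/3) = 11.8009 mm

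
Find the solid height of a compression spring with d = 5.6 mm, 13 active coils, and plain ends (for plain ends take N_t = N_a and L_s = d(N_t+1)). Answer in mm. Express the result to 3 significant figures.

plain ends: N_t = N_a = 13
L_s = d·(N_t+1) = 5.6 × 14 = 78.4 mm

78.4 mm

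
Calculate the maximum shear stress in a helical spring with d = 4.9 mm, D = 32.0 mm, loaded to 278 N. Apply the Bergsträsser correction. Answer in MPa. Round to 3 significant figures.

234 MPa

Spring index C = D/d = 32.0/4.9 = 6.5306
K_B = (4C+2)/(4C−3) = 28.122/23.122 = 1.2162
τ₀ = 8FD/(πd³) = 8·278·32.0/(π·4.9³) = 71168/369.61 = 192.55 MPa
τ_max = K·τ₀ = 1.2162 × 192.55 = 234.19 MPa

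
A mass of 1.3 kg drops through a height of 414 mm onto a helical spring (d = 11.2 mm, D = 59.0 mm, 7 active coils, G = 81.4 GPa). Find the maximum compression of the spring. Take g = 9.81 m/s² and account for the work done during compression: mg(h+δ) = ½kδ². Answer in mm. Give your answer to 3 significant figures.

9.85 mm

k = Gd⁴/(8D³N_a) = (81.4×10³)(11.2⁴)/(8·59.0³·7) = 111.37 N/mm
W = mg = 1.3 × 9.81 = 12.753 N
½kδ² − Wδ − Wh = 0 → δ = (W + √(W² + 2kWh))/k
δ = (12.753 + √(162.64 + 1.17597e+06))/111.37 = (12.753 + 1084.5)/111.37 = 9.8526 mm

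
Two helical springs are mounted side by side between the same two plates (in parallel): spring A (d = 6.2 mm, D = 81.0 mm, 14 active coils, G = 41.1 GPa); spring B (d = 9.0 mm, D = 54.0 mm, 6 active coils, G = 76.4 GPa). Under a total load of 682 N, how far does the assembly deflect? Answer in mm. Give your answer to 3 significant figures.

k_A = Gd⁴/(8D³N_a) = (41.1×10³)(6.2⁴)/(8·81.0³·14) = 1.0203 N/mm
k_B = Gd⁴/(8D³N_a) = (76.4×10³)(9.0⁴)/(8·54.0³·6) = 66.319 N/mm
Parallel: k_eq = 1.0203 + 66.319 = 67.34 N/mm
δ = F/k_eq = 682/67.34 = 10.128 mm

10.1 mm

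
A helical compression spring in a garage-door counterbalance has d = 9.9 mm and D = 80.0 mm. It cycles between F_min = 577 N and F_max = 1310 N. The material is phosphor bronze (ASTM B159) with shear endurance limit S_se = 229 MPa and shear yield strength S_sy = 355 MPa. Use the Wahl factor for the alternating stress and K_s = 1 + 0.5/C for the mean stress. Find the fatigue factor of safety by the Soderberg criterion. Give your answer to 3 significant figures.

C = D/d = 80.0/9.9 = 8.0808; K_W = (4C−1)/(4C−4)+0.615/C = 1.1820; K_s = 1+0.5/C = 1.0619
F_a = (F_max−F_min)/2 = 366.5 N; F_m = (F_max+F_min)/2 = 943.5 N
τ_a = K_W·8F_aD/(πd³) = 1.1820 × 76.948 = 90.955 MPa
τ_m = K_s·8F_mD/(πd³) = 1.0619 × 198.09 = 210.35 MPa
Soderberg: 1/n_f = τ_a/S_se + τ_m/S_sy = 90.955/229 + 210.35/355 = 0.39718 + 0.59253 = 0.98971
n_f = 1/0.98971 = 1.01

1.01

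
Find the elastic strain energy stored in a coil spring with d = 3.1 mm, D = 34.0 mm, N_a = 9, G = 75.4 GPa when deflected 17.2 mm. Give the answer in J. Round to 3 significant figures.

0.364 J

k = Gd⁴/(8D³N_a) = (75.4×10³)(3.1⁴)/(8·34.0³·9) = 2.4606 N/mm
U = ½kδ² = 0.5 × 2.4606 × 17.2² = 363.98 N·mm = 0.36398 J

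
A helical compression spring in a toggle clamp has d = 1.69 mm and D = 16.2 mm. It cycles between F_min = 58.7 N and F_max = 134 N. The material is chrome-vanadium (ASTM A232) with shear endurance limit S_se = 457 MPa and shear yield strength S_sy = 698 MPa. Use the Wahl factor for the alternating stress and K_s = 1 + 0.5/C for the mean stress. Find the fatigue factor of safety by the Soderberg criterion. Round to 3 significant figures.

C = D/d = 16.2/1.69 = 9.5858; K_W = (4C−1)/(4C−4)+0.615/C = 1.1515; K_s = 1+0.5/C = 1.0522
F_a = (F_max−F_min)/2 = 37.65 N; F_m = (F_max+F_min)/2 = 96.35 N
τ_a = K_W·8F_aD/(πd³) = 1.1515 × 321.78 = 370.53 MPa
τ_m = K_s·8F_mD/(πd³) = 1.0522 × 823.47 = 866.42 MPa
Soderberg: 1/n_f = τ_a/S_se + τ_m/S_sy = 370.53/457 + 866.42/698 = 0.81080 + 1.24129 = 2.0521
n_f = 1/2.0521 = 0.4873

0.487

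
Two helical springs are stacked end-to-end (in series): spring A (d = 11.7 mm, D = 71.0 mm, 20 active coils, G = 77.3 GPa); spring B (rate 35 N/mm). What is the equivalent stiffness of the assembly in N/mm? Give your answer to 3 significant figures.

14.7 N/mm

k_A = Gd⁴/(8D³N_a) = (77.3×10³)(11.7⁴)/(8·71.0³·20) = 25.295 N/mm
Series: 1/k_eq = 1/25.295 + 1/35 = 0.068106; k_eq = 14.683 N/mm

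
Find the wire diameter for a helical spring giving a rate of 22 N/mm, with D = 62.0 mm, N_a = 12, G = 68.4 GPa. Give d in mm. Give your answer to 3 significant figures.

d = (8D³N_a·k / G)^(1/4) = (8·62.0³·12·22 / (68.4×10³))^0.25
  = (7358.9)^0.25 = 9.2620 mm

9.26 mm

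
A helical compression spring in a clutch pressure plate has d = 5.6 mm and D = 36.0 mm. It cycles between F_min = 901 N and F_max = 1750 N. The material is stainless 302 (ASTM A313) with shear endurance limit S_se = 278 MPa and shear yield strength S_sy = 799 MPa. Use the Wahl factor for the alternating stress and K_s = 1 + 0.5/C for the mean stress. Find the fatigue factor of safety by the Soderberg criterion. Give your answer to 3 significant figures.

0.522

C = D/d = 36.0/5.6 = 6.4286; K_W = (4C−1)/(4C−4)+0.615/C = 1.2338; K_s = 1+0.5/C = 1.0778
F_a = (F_max−F_min)/2 = 424.5 N; F_m = (F_max+F_min)/2 = 1325.5 N
τ_a = K_W·8F_aD/(πd³) = 1.2338 × 221.59 = 273.41 MPa
τ_m = K_s·8F_mD/(πd³) = 1.0778 × 691.92 = 745.74 MPa
Soderberg: 1/n_f = τ_a/S_se + τ_m/S_sy = 273.41/278 + 745.74/799 = 0.98348 + 0.93334 = 1.9168
n_f = 1/1.9168 = 0.5217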